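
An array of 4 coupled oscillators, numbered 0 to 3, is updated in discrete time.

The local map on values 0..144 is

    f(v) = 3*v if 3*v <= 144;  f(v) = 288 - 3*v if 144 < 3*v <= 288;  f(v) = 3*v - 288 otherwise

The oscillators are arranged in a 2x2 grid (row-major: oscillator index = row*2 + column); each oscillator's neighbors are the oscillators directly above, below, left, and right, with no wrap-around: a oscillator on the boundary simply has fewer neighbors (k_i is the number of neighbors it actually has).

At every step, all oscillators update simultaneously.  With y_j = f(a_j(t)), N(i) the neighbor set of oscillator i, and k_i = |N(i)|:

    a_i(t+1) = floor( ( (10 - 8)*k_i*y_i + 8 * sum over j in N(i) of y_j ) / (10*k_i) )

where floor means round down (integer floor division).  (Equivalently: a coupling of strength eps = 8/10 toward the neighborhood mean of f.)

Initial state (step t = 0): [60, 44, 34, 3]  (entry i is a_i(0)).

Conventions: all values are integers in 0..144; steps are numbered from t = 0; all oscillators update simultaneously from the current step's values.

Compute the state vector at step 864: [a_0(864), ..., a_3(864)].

Answer: [126, 126, 126, 126]
Key observation: The state at step 25, [90, 90, 90, 90], reappears at step 29: the system is in a cycle of period 4 from step 25 on.  Therefore the state at step 864 equals the state at step 25 + ((864 - 25) mod 4) = 28, which is [126, 126, 126, 126].

Derivation:
t=0: [60, 44, 34, 3]
t=1: [115, 73, 67, 95]
t=2: [73, 37, 41, 63]
t=3: [107, 89, 91, 113]
t=4: [21, 37, 36, 24]
t=5: [100, 76, 75, 102]
t=6: [51, 24, 24, 52]
t=7: [84, 121, 121, 84]
t=8: [67, 43, 43, 67]
t=9: [120, 95, 95, 120]
t=10: [16, 58, 58, 16]
t=11: [100, 61, 61, 100]
t=12: [86, 30, 30, 86]
t=13: [78, 42, 42, 78]
t=14: [111, 68, 68, 111]
t=15: [76, 52, 52, 76]
t=16: [117, 74, 74, 117]
t=17: [65, 63, 63, 65]
t=18: [97, 94, 94, 97]
t=19: [5, 3, 3, 5]
t=20: [10, 13, 13, 10]
t=21: [37, 31, 31, 37]
t=22: [96, 107, 107, 96]
t=23: [26, 6, 6, 26]
t=24: [30, 66, 66, 30]
t=25: [90, 90, 90, 90]
t=26: [18, 18, 18, 18]
t=27: [54, 54, 54, 54]
t=28: [126, 126, 126, 126]
t=29: [90, 90, 90, 90]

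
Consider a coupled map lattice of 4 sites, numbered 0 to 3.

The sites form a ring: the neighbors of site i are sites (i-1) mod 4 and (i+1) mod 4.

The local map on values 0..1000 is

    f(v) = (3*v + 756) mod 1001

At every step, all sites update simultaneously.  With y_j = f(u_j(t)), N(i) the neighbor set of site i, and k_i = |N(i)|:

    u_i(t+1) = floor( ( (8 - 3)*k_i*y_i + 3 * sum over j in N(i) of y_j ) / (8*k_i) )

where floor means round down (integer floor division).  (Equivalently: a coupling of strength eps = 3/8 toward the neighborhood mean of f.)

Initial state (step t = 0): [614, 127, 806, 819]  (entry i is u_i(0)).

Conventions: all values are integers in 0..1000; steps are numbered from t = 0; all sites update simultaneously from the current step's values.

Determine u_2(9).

Simulating step by step:
t=0: [614, 127, 806, 819]
t=1: [437, 228, 171, 275]
t=2: [231, 336, 358, 424]
t=3: [427, 716, 666, 255]
t=4: [288, 711, 736, 472]
t=5: [585, 850, 799, 402]
t=6: [555, 312, 330, 724]
t=7: [565, 650, 768, 797]
t=8: [439, 534, 194, 184]
t=9: [168, 299, 334, 268]

Answer: u_2(9) = 334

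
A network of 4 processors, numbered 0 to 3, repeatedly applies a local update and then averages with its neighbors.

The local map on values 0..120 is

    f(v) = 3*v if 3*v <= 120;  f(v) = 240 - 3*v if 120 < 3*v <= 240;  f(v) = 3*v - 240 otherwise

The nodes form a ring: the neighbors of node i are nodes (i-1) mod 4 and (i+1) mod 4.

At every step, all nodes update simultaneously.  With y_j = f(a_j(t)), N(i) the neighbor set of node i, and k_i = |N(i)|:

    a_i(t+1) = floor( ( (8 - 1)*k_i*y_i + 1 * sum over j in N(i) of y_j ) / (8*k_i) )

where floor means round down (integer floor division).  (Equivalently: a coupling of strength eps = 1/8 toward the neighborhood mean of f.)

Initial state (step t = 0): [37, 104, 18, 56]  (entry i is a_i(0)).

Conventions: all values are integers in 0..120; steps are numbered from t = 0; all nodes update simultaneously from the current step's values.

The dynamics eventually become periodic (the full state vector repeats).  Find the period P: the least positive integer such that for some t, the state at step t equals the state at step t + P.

Simulating step by step:
t=0: [37, 104, 18, 56]
t=1: [106, 73, 56, 73]
t=2: [70, 27, 65, 27]
t=3: [36, 75, 49, 75]
t=4: [96, 25, 83, 25]
t=5: [51, 69, 17, 69]
t=6: [80, 37, 48, 37]
t=7: [13, 103, 97, 103]
t=8: [42, 66, 53, 66]
t=9: [105, 48, 76, 48]
t=10: [77, 89, 22, 89]
t=11: [11, 28, 61, 28]
t=12: [39, 79, 60, 79]
t=13: [102, 13, 52, 13]
t=14: [62, 43, 78, 43]
t=15: [61, 100, 19, 100]
t=16: [57, 59, 57, 59]
t=17: [68, 63, 68, 63]
t=18: [37, 49, 37, 49]
t=19: [108, 95, 108, 95]
t=20: [79, 49, 79, 49]
t=21: [14, 81, 14, 81]
t=22: [37, 7, 37, 7]
t=23: [99, 32, 99, 32]
t=24: [61, 91, 61, 91]
t=25: [54, 36, 54, 36]
t=26: [81, 104, 81, 104]
t=27: [11, 63, 11, 63]
t=28: [35, 48, 35, 48]
t=29: [103, 97, 103, 97]
t=30: [66, 53, 66, 53]
t=31: [46, 76, 46, 76]
t=32: [90, 23, 90, 23]
t=33: [34, 64, 34, 64]
t=34: [95, 54, 95, 54]
t=35: [49, 73, 49, 73]
t=36: [84, 30, 84, 30]
t=37: [21, 80, 21, 80]
t=38: [55, 7, 55, 7]
t=39: [68, 27, 68, 27]
t=40: [41, 75, 41, 75]
t=41: [104, 27, 104, 27]
t=42: [73, 79, 73, 79]
t=43: [18, 5, 18, 5]
t=44: [49, 19, 49, 19]
t=45: [88, 61, 88, 61]
t=46: [28, 52, 28, 52]
t=47: [84, 84, 84, 84]
t=48: [12, 12, 12, 12]
t=49: [36, 36, 36, 36]
t=50: [108, 108, 108, 108]
t=51: [84, 84, 84, 84]

Answer: 4
Key observation: The state at step 47, [84, 84, 84, 84], reappears at step 51 — and no state repeats earlier — so the cycle the system enters has period 4.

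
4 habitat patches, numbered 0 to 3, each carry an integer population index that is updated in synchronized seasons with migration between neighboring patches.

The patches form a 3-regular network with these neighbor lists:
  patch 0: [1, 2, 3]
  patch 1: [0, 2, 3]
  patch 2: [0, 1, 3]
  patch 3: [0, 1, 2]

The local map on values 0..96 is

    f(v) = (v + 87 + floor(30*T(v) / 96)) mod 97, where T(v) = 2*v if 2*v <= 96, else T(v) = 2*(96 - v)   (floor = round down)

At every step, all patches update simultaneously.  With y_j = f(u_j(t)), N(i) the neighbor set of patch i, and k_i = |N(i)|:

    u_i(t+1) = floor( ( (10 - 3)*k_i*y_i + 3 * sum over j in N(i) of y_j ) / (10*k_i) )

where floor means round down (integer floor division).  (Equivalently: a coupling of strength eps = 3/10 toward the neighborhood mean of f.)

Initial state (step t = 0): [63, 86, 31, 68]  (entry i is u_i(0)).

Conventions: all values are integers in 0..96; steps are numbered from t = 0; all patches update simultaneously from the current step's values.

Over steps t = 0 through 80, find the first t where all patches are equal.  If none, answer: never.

Answer: 4
Key observation: Synchronization is absorbing here: once all patches are equal they stay equal, and step 4 is the first all-equal step.

Derivation:
t=0: [63, 86, 31, 68]  (not all equal)
t=1: [70, 76, 51, 72]  (not all equal)
t=2: [75, 76, 71, 76]  (not all equal)
t=3: [77, 77, 76, 77]  (not all equal)
t=4: [78, 78, 78, 78]  (all equal)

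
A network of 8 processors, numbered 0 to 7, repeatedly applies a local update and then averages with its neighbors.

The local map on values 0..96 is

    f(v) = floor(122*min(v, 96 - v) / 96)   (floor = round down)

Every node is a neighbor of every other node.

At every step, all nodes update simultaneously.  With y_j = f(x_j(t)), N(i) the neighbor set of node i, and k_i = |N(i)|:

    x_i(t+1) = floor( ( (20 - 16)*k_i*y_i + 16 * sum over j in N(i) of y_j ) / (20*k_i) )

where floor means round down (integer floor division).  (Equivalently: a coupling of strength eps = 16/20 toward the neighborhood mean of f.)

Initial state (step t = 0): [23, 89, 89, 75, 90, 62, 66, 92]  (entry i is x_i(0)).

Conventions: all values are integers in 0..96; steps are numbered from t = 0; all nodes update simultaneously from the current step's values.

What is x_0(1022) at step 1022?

Answer: x_0(1022) = 59
Key observation: The state at step 6, [59, 59, 59, 59, 59, 59, 59, 59], reappears at step 8: the system is in a cycle of period 2 from step 6 on.  Therefore the state at step 1022 equals the state at step 6 + ((1022 - 6) mod 2) = 6, which is [59, 59, 59, 59, 59, 59, 59, 59].

Derivation:
t=0: [23, 89, 89, 75, 90, 62, 66, 92]
t=1: [21, 19, 19, 20, 19, 22, 22, 19]
t=2: [25, 25, 25, 25, 25, 25, 25, 25]
t=3: [31, 31, 31, 31, 31, 31, 31, 31]
t=4: [39, 39, 39, 39, 39, 39, 39, 39]
t=5: [49, 49, 49, 49, 49, 49, 49, 49]
t=6: [59, 59, 59, 59, 59, 59, 59, 59]
t=7: [47, 47, 47, 47, 47, 47, 47, 47]
t=8: [59, 59, 59, 59, 59, 59, 59, 59]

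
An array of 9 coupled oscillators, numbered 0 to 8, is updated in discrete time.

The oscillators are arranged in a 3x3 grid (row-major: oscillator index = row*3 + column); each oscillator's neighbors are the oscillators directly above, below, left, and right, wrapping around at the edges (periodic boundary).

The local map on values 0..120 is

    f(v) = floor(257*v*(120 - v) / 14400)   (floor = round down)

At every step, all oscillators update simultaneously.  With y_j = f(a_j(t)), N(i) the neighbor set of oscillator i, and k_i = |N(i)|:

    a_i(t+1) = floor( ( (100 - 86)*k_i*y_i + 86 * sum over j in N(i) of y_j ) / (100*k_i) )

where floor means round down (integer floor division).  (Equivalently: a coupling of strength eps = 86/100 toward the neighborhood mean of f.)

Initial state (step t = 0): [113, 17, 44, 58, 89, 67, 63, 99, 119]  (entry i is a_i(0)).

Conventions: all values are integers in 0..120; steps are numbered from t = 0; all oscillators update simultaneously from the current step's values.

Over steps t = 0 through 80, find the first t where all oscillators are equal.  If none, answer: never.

Answer: 3
Key observation: Synchronization is absorbing here: once all oscillators are equal they stay equal, and step 3 is the first all-equal step.

Derivation:
t=0: [113, 17, 44, 58, 89, 67, 63, 99, 119]  (not all equal)
t=1: [48, 38, 31, 49, 48, 46, 34, 36, 48]  (not all equal)
t=2: [55, 55, 57, 58, 57, 58, 58, 56, 54]  (not all equal)
t=3: [63, 63, 63, 63, 63, 63, 63, 63, 63]  (all equal)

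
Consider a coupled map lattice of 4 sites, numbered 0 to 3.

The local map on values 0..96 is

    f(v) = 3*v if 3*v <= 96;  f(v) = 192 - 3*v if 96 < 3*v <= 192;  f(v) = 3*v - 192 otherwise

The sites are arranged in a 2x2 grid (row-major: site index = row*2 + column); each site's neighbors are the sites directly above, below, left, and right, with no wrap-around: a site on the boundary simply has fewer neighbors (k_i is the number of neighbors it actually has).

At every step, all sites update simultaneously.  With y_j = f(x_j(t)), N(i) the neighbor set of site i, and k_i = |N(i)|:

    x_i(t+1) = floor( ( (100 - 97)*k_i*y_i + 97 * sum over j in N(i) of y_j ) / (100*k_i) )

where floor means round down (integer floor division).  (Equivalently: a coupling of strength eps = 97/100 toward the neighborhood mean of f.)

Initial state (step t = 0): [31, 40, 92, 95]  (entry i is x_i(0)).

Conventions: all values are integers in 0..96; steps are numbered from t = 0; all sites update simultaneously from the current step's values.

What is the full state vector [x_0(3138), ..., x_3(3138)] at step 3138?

Answer: [60, 60, 60, 60]
Key observation: The state at step 6, [60, 60, 60, 60], reappears at step 10: the system is in a cycle of period 4 from step 6 on.  Therefore the state at step 3138 equals the state at step 6 + ((3138 - 6) mod 4) = 6, which is [60, 60, 60, 60].

Derivation:
t=0: [31, 40, 92, 95]
t=1: [78, 92, 92, 78]
t=2: [82, 43, 43, 82]
t=3: [62, 54, 54, 62]
t=4: [29, 6, 6, 29]
t=5: [20, 84, 84, 20]
t=6: [60, 60, 60, 60]
t=7: [12, 12, 12, 12]
t=8: [36, 36, 36, 36]
t=9: [84, 84, 84, 84]
t=10: [60, 60, 60, 60]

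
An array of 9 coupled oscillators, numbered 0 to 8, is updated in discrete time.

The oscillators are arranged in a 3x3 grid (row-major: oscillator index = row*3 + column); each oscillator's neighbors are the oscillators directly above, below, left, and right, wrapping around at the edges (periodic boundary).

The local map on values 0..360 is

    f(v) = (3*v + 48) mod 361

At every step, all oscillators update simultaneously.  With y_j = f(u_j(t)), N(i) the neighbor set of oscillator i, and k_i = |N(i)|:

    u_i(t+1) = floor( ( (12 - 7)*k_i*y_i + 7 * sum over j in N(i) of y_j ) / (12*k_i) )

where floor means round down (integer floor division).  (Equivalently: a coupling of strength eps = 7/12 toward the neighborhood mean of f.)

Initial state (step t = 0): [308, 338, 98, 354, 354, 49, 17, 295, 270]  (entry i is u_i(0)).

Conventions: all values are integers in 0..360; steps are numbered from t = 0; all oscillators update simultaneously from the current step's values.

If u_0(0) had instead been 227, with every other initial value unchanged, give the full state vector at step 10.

Answer: [64, 89, 113, 92, 163, 146, 102, 129, 167]
Key observation: This trace re-runs the system from the modified initial state.

Derivation:
t=0: [227, 338, 98, 354, 354, 49, 17, 295, 270]
t=1: [120, 227, 241, 59, 123, 158, 96, 175, 180]
t=2: [109, 56, 84, 181, 111, 148, 243, 179, 205]
t=3: [122, 171, 221, 127, 125, 178, 135, 179, 229]
t=4: [125, 183, 216, 90, 129, 163, 90, 146, 134]
t=5: [201, 185, 221, 224, 155, 192, 219, 156, 176]
t=6: [309, 238, 293, 302, 211, 266, 291, 203, 251]
t=7: [204, 173, 157, 227, 234, 173, 208, 216, 153]
t=8: [224, 205, 190, 126, 121, 135, 244, 240, 208]
t=9: [249, 229, 262, 108, 94, 137, 138, 124, 195]
t=10: [64, 89, 113, 92, 163, 146, 102, 129, 167]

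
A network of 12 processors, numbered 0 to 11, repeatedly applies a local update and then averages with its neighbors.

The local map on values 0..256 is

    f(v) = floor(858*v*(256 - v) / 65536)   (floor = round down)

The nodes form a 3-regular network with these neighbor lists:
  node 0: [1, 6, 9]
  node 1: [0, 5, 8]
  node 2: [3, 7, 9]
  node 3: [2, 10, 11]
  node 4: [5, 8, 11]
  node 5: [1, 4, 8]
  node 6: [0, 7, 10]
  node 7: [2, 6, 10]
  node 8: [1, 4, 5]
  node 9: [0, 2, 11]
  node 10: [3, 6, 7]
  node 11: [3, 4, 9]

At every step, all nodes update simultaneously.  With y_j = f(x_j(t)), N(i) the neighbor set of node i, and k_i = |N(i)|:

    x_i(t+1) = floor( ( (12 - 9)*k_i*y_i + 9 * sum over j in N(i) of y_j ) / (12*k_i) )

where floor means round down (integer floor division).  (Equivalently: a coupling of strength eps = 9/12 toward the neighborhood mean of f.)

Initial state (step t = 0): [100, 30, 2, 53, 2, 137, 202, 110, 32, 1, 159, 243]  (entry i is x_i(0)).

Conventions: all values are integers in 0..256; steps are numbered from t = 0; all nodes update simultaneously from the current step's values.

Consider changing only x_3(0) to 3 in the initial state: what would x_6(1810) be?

Answer: x_6(1810) = 128
Key observation: The state at step 40, [152, 194, 122, 128, 194, 207, 128, 120, 207, 137, 121, 152], reappears at step 42: the system is in a cycle of period 2 from step 40 on.  Therefore the state at step 1810 equals the state at step 40 + ((1810 - 40) mod 2) = 40, which is [152, 194, 122, 128, 194, 207, 128, 120, 207, 137, 121, 152].

Derivation:
t=0: [100, 30, 2, 3, 2, 137, 202, 110, 32, 1, 159, 243]
t=1: [109, 149, 57, 64, 88, 100, 189, 139, 100, 63, 140, 14]
t=2: [185, 206, 169, 141, 161, 202, 199, 184, 202, 140, 187, 139]
t=3: [166, 147, 197, 196, 174, 154, 165, 170, 154, 196, 175, 209]
t=4: [188, 203, 162, 154, 181, 201, 191, 181, 201, 157, 181, 155]
t=5: [168, 148, 196, 196, 167, 151, 170, 178, 151, 193, 180, 197]
t=6: [188, 204, 161, 159, 190, 204, 186, 176, 204, 164, 176, 164]
t=7: [168, 145, 195, 195, 159, 144, 176, 184, 144, 190, 184, 189]
t=8: [187, 206, 161, 162, 197, 208, 180, 171, 208, 169, 171, 171]
t=9: [168, 140, 195, 194, 150, 136, 181, 189, 136, 187, 189, 183]
t=10: [187, 207, 161, 162, 202, 211, 175, 165, 211, 172, 166, 176]
t=11: [168, 137, 196, 194, 143, 130, 186, 194, 130, 185, 193, 178]
t=12: [186, 208, 159, 162, 205, 213, 169, 159, 213, 174, 160, 180]
t=13: [169, 134, 196, 195, 138, 126, 191, 198, 126, 184, 198, 175]
t=14: [185, 208, 157, 160, 206, 213, 163, 153, 213, 175, 154, 181]
t=15: [171, 134, 198, 196, 137, 125, 195, 203, 125, 184, 202, 174]
t=16: [183, 208, 154, 157, 206, 213, 156, 146, 213, 174, 147, 181]
t=17: [173, 135, 201, 198, 137, 125, 199, 207, 125, 185, 206, 175]
t=18: [179, 207, 149, 153, 206, 213, 150, 139, 213, 171, 141, 179]
t=19: [177, 137, 204, 201, 138, 126, 203, 210, 126, 189, 209, 177]
t=20: [175, 206, 143, 148, 206, 213, 144, 133, 213, 167, 134, 176]
t=21: [181, 139, 207, 204, 139, 126, 206, 212, 126, 193, 212, 180]
t=22: [170, 204, 137, 142, 204, 213, 138, 127, 213, 161, 129, 172]
t=23: [185, 141, 209, 206, 141, 128, 208, 213, 128, 198, 213, 184]
t=24: [165, 202, 132, 138, 203, 213, 134, 124, 213, 155, 125, 167]
t=25: [189, 144, 211, 208, 143, 130, 209, 214, 130, 202, 213, 187]
t=26: [161, 201, 128, 135, 201, 212, 132, 122, 212, 149, 123, 162]
t=27: [191, 147, 212, 210, 146, 133, 210, 214, 133, 205, 213, 191]
t=28: [158, 199, 125, 132, 200, 211, 131, 121, 211, 145, 122, 158]
t=29: [193, 149, 212, 211, 149, 135, 210, 213, 135, 207, 213, 193]
t=30: [156, 198, 124, 131, 198, 210, 130, 121, 210, 143, 122, 155]
t=31: [194, 151, 213, 211, 151, 138, 211, 213, 138, 208, 213, 194]
t=32: [154, 197, 123, 129, 197, 210, 129, 120, 210, 140, 121, 154]
t=33: [195, 152, 213, 211, 152, 139, 211, 213, 139, 209, 213, 195]
t=34: [153, 196, 122, 129, 196, 209, 129, 120, 209, 139, 121, 153]
t=35: [196, 153, 213, 211, 153, 140, 211, 213, 140, 209, 213, 196]
t=36: [152, 195, 122, 128, 195, 209, 128, 120, 209, 138, 121, 152]
t=37: [197, 154, 213, 211, 154, 141, 211, 213, 141, 209, 213, 197]
t=38: [152, 195, 122, 128, 195, 208, 128, 120, 208, 137, 121, 152]
t=39: [197, 155, 213, 211, 155, 142, 211, 213, 142, 209, 213, 197]
t=40: [152, 194, 122, 128, 194, 207, 128, 120, 207, 137, 121, 152]
t=41: [197, 156, 213, 211, 156, 144, 211, 213, 144, 209, 213, 197]
t=42: [152, 194, 122, 128, 194, 207, 128, 120, 207, 137, 121, 152]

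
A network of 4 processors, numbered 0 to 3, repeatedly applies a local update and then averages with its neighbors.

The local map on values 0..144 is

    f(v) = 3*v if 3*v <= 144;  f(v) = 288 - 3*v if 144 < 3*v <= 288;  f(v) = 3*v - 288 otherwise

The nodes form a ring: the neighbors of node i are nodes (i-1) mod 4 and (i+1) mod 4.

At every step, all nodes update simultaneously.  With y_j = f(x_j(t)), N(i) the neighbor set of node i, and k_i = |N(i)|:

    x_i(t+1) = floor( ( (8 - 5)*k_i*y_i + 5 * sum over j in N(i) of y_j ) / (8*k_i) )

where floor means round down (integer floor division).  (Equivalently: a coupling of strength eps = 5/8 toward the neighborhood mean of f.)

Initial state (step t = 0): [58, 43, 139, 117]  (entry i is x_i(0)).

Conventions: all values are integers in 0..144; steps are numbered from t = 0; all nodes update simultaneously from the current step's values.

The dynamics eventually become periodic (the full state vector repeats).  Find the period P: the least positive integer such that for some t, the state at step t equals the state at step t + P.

Answer: 8
Key observation: The state at step 68, [9, 9, 9, 9], reappears at step 76 — and no state repeats earlier — so the cycle the system enters has period 8.

Derivation:
t=0: [58, 43, 139, 117]
t=1: [102, 124, 108, 99]
t=2: [35, 48, 42, 20]
t=3: [103, 126, 111, 94]
t=4: [37, 54, 46, 22]
t=5: [101, 125, 111, 102]
t=6: [38, 51, 49, 25]
t=7: [108, 130, 118, 107]
t=8: [55, 70, 66, 44]
t=9: [111, 95, 99, 116]
t=10: [36, 18, 23, 39]
t=11: [93, 75, 79, 99]
t=12: [25, 42, 41, 22]
t=13: [88, 109, 106, 86]
t=14: [30, 31, 32, 28]
t=15: [89, 93, 91, 89]
t=16: [17, 14, 15, 19]
t=17: [50, 45, 47, 51]
t=18: [136, 137, 137, 137]
t=19: [121, 122, 123, 122]
t=20: [76, 78, 79, 78]
t=21: [56, 54, 52, 54]
t=22: [123, 126, 128, 126]
t=23: [86, 89, 92, 89]
t=24: [24, 21, 17, 21]
t=25: [66, 62, 58, 62]
t=26: [97, 102, 106, 102]
t=27: [12, 17, 22, 17]
t=28: [45, 51, 56, 51]
t=29: [135, 130, 129, 130]
t=30: [107, 105, 100, 105]
t=31: [29, 24, 21, 24]
t=32: [77, 73, 68, 73]
t=33: [64, 69, 74, 69]
t=34: [86, 81, 75, 81]
t=35: [39, 45, 51, 45]
t=36: [128, 129, 135, 129]
t=37: [97, 103, 105, 103]
t=38: [14, 17, 23, 17]
t=39: [47, 53, 57, 53]
t=40: [133, 129, 124, 129]
t=41: [103, 98, 93, 98]
t=42: [11, 11, 7, 11]
t=43: [33, 29, 28, 29]
t=44: [91, 89, 85, 89]
t=45: [18, 22, 25, 22]
t=46: [61, 65, 69, 65]
t=47: [97, 93, 88, 93]
t=48: [6, 11, 14, 11]
t=49: [27, 31, 36, 31]
t=50: [88, 93, 98, 93]
t=51: [14, 12, 7, 12]
t=52: [38, 33, 30, 33]
t=53: [104, 100, 95, 100]
t=54: [16, 12, 8, 12]
t=55: [40, 36, 31, 36]
t=56: [112, 107, 102, 107]
t=57: [38, 33, 27, 33]
t=58: [104, 98, 92, 98]
t=59: [12, 13, 8, 13]
t=60: [37, 33, 33, 33]
t=61: [103, 102, 99, 102]
t=62: [19, 16, 14, 16]
t=63: [51, 48, 45, 48]
t=64: [140, 138, 140, 138]
t=65: [128, 129, 128, 129]
t=66: [97, 97, 97, 97]
t=67: [3, 3, 3, 3]
t=68: [9, 9, 9, 9]
t=69: [27, 27, 27, 27]
t=70: [81, 81, 81, 81]
t=71: [45, 45, 45, 45]
t=72: [135, 135, 135, 135]
t=73: [117, 117, 117, 117]
t=74: [63, 63, 63, 63]
t=75: [99, 99, 99, 99]
t=76: [9, 9, 9, 9]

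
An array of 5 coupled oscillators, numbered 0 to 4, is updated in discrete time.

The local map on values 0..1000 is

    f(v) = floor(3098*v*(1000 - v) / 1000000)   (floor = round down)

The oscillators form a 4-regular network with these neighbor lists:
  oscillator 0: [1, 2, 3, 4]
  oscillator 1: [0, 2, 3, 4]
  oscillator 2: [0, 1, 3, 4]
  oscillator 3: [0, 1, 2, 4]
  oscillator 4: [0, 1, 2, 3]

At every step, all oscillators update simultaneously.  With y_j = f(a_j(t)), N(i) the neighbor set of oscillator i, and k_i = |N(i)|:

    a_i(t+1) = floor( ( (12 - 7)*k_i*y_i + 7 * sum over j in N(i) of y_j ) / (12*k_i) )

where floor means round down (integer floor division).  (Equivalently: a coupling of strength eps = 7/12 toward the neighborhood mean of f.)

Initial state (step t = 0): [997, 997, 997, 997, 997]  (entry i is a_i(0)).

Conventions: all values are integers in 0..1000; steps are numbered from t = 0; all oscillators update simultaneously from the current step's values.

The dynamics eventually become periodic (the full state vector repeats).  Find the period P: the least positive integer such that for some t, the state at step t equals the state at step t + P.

Simulating step by step:
t=0: [997, 997, 997, 997, 997]
t=1: [9, 9, 9, 9, 9]
t=2: [27, 27, 27, 27, 27]
t=3: [81, 81, 81, 81, 81]
t=4: [230, 230, 230, 230, 230]
t=5: [548, 548, 548, 548, 548]
t=6: [767, 767, 767, 767, 767]
t=7: [553, 553, 553, 553, 553]
t=8: [765, 765, 765, 765, 765]
t=9: [556, 556, 556, 556, 556]
t=10: [764, 764, 764, 764, 764]
t=11: [558, 558, 558, 558, 558]
t=12: [764, 764, 764, 764, 764]

Answer: 2
Key observation: The state at step 10, [764, 764, 764, 764, 764], reappears at step 12 — and no state repeats earlier — so the cycle the system enters has period 2.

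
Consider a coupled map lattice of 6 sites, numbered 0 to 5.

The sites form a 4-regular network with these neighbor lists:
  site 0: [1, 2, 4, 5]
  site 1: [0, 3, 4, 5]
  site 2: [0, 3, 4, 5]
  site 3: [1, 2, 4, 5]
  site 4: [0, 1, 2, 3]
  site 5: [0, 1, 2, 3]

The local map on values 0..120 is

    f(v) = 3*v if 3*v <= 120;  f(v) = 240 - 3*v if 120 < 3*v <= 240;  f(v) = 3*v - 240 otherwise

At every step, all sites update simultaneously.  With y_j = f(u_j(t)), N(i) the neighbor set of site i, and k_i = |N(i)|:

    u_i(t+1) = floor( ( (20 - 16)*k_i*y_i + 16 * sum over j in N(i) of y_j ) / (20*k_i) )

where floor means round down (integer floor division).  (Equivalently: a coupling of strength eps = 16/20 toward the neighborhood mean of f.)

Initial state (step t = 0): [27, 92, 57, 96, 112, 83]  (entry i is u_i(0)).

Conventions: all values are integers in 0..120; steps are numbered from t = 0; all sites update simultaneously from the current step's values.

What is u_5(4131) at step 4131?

Simulating step by step:
t=0: [27, 92, 57, 96, 112, 83]
t=1: [58, 54, 60, 51, 66, 48]
t=2: [68, 73, 70, 72, 66, 77]
t=3: [27, 26, 28, 25, 30, 24]
t=4: [81, 79, 80, 79, 81, 78]
t=5: [3, 3, 3, 3, 2, 3]
t=6: [8, 8, 8, 8, 8, 9]
t=7: [24, 24, 24, 24, 24, 24]
t=8: [72, 72, 72, 72, 72, 72]
t=9: [24, 24, 24, 24, 24, 24]

Answer: u_5(4131) = 24
Key observation: The state at step 7, [24, 24, 24, 24, 24, 24], reappears at step 9: the system is in a cycle of period 2 from step 7 on.  Therefore the state at step 4131 equals the state at step 7 + ((4131 - 7) mod 2) = 7, which is [24, 24, 24, 24, 24, 24].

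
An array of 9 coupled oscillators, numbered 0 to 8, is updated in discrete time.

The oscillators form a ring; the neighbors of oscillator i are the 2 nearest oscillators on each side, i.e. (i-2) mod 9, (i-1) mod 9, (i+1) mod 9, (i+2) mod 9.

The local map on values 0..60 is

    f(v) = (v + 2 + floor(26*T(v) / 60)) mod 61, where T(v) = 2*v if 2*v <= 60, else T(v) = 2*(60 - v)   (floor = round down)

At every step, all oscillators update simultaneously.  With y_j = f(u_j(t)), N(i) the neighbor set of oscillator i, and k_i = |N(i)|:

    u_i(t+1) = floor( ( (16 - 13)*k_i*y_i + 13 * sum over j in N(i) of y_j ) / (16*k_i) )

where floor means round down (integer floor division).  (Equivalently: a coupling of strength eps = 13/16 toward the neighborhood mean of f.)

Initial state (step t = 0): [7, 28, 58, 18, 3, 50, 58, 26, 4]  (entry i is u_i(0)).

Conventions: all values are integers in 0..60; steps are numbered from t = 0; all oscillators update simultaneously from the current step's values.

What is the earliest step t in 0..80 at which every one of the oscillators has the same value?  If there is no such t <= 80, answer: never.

Simulating step by step:
t=0: [7, 28, 58, 18, 3, 50, 58, 26, 4]  (not all equal)
t=1: [25, 22, 22, 31, 20, 29, 25, 26, 25]  (not all equal)
t=2: [46, 48, 46, 47, 48, 50, 48, 50, 47]  (not all equal)
t=3: [60, 60, 60, 60, 60, 60, 60, 60, 60]  (all equal)

Answer: 3
Key observation: Synchronization is absorbing here: once all oscillators are equal they stay equal, and step 3 is the first all-equal step.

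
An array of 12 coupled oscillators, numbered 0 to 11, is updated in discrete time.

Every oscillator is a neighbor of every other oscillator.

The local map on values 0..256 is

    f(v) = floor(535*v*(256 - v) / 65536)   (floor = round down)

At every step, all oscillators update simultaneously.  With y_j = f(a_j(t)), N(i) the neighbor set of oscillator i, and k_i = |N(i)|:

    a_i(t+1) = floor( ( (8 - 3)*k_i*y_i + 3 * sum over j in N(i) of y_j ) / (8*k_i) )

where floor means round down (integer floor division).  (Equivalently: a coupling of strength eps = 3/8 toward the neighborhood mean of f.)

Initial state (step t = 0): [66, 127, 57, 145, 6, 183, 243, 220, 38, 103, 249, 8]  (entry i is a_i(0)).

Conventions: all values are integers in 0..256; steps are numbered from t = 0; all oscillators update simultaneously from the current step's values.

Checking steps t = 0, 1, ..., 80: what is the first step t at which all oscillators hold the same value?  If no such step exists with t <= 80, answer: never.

Answer: 4
Key observation: Synchronization is absorbing here: once all oscillators are equal they stay equal, and step 4 is the first all-equal step.

Derivation:
t=0: [66, 127, 57, 145, 6, 183, 243, 220, 38, 103, 249, 8]  (not all equal)
t=1: [90, 109, 84, 107, 37, 94, 45, 68, 70, 106, 38, 39]  (not all equal)
t=2: [113, 119, 111, 119, 81, 115, 87, 103, 104, 118, 81, 83]  (not all equal)
t=3: [129, 130, 129, 130, 119, 129, 122, 127, 127, 129, 119, 120]  (not all equal)
t=4: [133, 133, 133, 133, 133, 133, 133, 133, 133, 133, 133, 133]  (all equal)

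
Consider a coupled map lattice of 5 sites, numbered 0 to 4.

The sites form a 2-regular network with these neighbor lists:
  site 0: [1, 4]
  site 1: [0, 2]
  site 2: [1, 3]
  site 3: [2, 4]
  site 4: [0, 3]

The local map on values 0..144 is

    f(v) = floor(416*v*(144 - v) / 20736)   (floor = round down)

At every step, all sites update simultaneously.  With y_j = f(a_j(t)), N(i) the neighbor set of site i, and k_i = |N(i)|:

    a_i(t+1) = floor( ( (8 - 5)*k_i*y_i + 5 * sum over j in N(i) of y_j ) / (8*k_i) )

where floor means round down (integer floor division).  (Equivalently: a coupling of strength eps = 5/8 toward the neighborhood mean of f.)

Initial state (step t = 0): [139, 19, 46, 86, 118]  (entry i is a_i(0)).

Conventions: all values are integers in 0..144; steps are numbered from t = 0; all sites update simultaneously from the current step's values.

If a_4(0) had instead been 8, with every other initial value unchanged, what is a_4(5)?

Simulating step by step:
t=0: [139, 19, 46, 86, 8]
t=1: [26, 49, 79, 72, 43]
t=2: [79, 86, 100, 98, 84]
t=3: [101, 97, 92, 92, 98]
t=4: [89, 91, 93, 93, 90]
t=5: [97, 96, 95, 95, 96]

Answer: a_4(5) = 96
Key observation: This trace re-runs the system from the modified initial state.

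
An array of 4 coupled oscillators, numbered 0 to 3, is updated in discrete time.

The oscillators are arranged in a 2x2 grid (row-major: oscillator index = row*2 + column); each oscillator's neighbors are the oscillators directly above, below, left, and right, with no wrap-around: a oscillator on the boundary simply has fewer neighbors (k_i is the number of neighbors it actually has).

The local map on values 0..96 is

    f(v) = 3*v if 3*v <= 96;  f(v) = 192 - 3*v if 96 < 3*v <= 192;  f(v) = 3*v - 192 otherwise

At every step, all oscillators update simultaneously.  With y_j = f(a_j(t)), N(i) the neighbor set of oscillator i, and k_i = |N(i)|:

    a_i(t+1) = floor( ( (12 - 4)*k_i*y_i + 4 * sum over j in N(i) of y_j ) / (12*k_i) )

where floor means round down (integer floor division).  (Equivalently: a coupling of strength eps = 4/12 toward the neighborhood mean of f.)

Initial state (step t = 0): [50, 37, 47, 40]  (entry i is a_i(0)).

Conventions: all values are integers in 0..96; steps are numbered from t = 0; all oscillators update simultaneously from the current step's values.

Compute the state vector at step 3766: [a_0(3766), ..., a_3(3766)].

Answer: [48, 48, 48, 48]
Key observation: The state at step 10, [48, 48, 48, 48], reappears at step 11: the system is in a cycle of period 1 from step 10 on.  Therefore the state at step 3766 equals the state at step 10 + ((3766 - 10) mod 1) = 10, which is [48, 48, 48, 48].

Derivation:
t=0: [50, 37, 47, 40]
t=1: [50, 73, 53, 70]
t=2: [38, 28, 32, 22]
t=3: [82, 80, 88, 74]
t=4: [56, 46, 62, 40]
t=5: [26, 52, 20, 58]
t=6: [68, 40, 56, 28]
t=7: [24, 64, 32, 72]
t=8: [64, 16, 80, 32]
t=9: [16, 48, 48, 80]
t=10: [48, 48, 48, 48]
t=11: [48, 48, 48, 48]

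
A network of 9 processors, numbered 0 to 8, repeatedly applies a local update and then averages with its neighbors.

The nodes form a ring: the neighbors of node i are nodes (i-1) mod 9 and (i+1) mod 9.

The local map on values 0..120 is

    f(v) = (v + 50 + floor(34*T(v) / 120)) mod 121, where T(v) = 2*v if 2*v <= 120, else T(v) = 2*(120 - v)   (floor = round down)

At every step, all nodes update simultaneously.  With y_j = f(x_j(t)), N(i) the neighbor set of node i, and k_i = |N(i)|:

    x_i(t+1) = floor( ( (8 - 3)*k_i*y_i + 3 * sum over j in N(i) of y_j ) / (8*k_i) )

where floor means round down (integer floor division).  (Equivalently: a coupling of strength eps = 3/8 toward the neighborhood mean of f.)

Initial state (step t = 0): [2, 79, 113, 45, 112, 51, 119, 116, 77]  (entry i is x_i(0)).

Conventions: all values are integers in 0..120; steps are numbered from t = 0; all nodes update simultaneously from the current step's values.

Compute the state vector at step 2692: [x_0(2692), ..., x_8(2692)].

Answer: [23, 23, 23, 23, 23, 23, 23, 23, 23]
Key observation: The state at step 26, [1, 1, 1, 1, 1, 1, 1, 1, 1], reappears at step 37: the system is in a cycle of period 11 from step 26 on.  Therefore the state at step 2692 equals the state at step 26 + ((2692 - 26) mod 11) = 30, which is [23, 23, 23, 23, 23, 23, 23, 23, 23].

Derivation:
t=0: [2, 79, 113, 45, 112, 51, 119, 116, 77]
t=1: [44, 37, 56, 91, 52, 22, 40, 44, 37]
t=2: [113, 92, 36, 27, 28, 75, 107, 114, 111]
t=3: [43, 50, 90, 94, 80, 43, 40, 45, 45]
t=4: [96, 33, 30, 35, 48, 99, 114, 118, 119]
t=5: [51, 88, 99, 83, 29, 33, 45, 47, 46]
t=6: [11, 30, 36, 45, 84, 103, 94, 23, 2]
t=7: [70, 93, 106, 101, 50, 38, 46, 70, 61]
t=8: [28, 36, 40, 34, 32, 69, 26, 21, 24]
t=9: [94, 104, 109, 104, 86, 51, 76, 84, 87]
t=10: [37, 41, 43, 40, 30, 16, 25, 32, 34]
t=11: [107, 113, 115, 110, 95, 81, 88, 98, 103]
t=12: [43, 44, 45, 43, 38, 33, 35, 38, 41]
t=13: [116, 118, 119, 116, 109, 103, 104, 109, 113]
t=14: [46, 47, 47, 46, 44, 41, 42, 43, 45]
t=15: [23, 1, 1, 23, 95, 114, 115, 117, 97]
t=16: [70, 57, 57, 70, 48, 44, 46, 45, 49]
t=17: [21, 19, 19, 21, 29, 74, 45, 76, 30]
t=18: [84, 79, 79, 83, 80, 58, 85, 58, 81]
t=19: [32, 31, 31, 31, 28, 23, 27, 24, 29]
t=20: [98, 98, 98, 97, 92, 88, 89, 89, 94]
t=21: [38, 39, 39, 38, 36, 35, 35, 35, 37]
t=22: [109, 110, 110, 108, 106, 104, 104, 104, 106]
t=23: [43, 44, 43, 43, 42, 42, 42, 42, 42]
t=24: [116, 117, 117, 116, 115, 115, 115, 115, 115]
t=25: [46, 47, 47, 46, 46, 46, 46, 46, 46]
t=26: [1, 1, 1, 1, 1, 1, 1, 1, 1]
t=27: [51, 51, 51, 51, 51, 51, 51, 51, 51]
t=28: [8, 8, 8, 8, 8, 8, 8, 8, 8]
t=29: [62, 62, 62, 62, 62, 62, 62, 62, 62]
t=30: [23, 23, 23, 23, 23, 23, 23, 23, 23]
t=31: [86, 86, 86, 86, 86, 86, 86, 86, 86]
t=32: [34, 34, 34, 34, 34, 34, 34, 34, 34]
t=33: [103, 103, 103, 103, 103, 103, 103, 103, 103]
t=34: [41, 41, 41, 41, 41, 41, 41, 41, 41]
t=35: [114, 114, 114, 114, 114, 114, 114, 114, 114]
t=36: [46, 46, 46, 46, 46, 46, 46, 46, 46]
t=37: [1, 1, 1, 1, 1, 1, 1, 1, 1]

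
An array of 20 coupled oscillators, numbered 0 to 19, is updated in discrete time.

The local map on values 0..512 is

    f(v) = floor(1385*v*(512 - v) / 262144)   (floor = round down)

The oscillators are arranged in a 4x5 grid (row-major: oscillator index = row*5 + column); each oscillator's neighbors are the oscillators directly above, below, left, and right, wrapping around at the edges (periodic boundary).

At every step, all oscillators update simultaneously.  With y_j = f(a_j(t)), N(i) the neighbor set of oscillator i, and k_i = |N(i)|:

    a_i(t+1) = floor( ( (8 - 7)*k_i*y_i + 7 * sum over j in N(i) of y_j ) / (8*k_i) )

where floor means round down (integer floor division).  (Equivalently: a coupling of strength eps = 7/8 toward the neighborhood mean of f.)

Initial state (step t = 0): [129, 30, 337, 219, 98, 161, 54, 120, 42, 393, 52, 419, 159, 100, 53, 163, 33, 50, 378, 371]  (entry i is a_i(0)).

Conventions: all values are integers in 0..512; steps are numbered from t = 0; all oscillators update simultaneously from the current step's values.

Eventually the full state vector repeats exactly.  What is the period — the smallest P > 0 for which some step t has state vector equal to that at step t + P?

Simulating step by step:
t=0: [129, 30, 337, 219, 98, 161, 54, 120, 42, 393, 52, 419, 159, 100, 53, 163, 33, 50, 378, 371]
t=1: [226, 181, 210, 238, 272, 204, 197, 214, 242, 193, 219, 164, 210, 201, 205, 200, 164, 224, 242, 233]
t=2: [331, 324, 334, 342, 338, 332, 321, 335, 335, 336, 325, 322, 327, 338, 333, 330, 318, 330, 339, 338]
t=3: [315, 319, 314, 310, 311, 317, 318, 316, 310, 312, 317, 322, 316, 313, 313, 317, 320, 316, 310, 312]
t=4: [326, 325, 327, 329, 328, 326, 325, 327, 328, 328, 326, 325, 326, 329, 328, 326, 325, 327, 328, 328]
t=5: [319, 320, 319, 318, 318, 319, 320, 319, 318, 318, 319, 320, 319, 318, 318, 319, 320, 319, 318, 318]
t=6: [324, 324, 324, 325, 325, 324, 324, 324, 325, 325, 324, 324, 324, 325, 325, 324, 324, 324, 325, 325]
t=7: [321, 321, 321, 321, 321, 321, 321, 321, 321, 321, 321, 321, 321, 321, 321, 321, 321, 321, 321, 321]
t=8: [323, 323, 323, 323, 323, 323, 323, 323, 323, 323, 323, 323, 323, 323, 323, 323, 323, 323, 323, 323]
t=9: [322, 322, 322, 322, 322, 322, 322, 322, 322, 322, 322, 322, 322, 322, 322, 322, 322, 322, 322, 322]
t=10: [323, 323, 323, 323, 323, 323, 323, 323, 323, 323, 323, 323, 323, 323, 323, 323, 323, 323, 323, 323]

Answer: 2
Key observation: The state at step 8, [323, 323, 323, 323, 323, 323, 323, 323, 323, 323, 323, 323, 323, 323, 323, 323, 323, 323, 323, 323], reappears at step 10 — and no state repeats earlier — so the cycle the system enters has period 2.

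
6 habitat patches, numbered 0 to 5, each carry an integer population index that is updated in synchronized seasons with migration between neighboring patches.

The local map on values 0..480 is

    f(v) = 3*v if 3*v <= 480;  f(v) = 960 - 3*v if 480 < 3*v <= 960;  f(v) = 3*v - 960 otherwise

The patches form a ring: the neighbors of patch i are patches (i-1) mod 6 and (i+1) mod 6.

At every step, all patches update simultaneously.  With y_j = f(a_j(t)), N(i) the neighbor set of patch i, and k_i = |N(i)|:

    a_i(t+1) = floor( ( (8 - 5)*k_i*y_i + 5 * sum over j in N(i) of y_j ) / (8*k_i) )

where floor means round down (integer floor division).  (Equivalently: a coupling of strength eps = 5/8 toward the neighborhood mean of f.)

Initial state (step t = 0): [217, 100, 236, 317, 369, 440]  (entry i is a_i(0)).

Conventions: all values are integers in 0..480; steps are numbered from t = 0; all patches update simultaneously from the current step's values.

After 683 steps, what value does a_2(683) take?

Simulating step by step:
t=0: [217, 100, 236, 317, 369, 440]
t=1: [322, 287, 191, 128, 170, 277]
t=2: [73, 159, 296, 405, 329, 190]
t=3: [353, 269, 255, 126, 211, 223]
t=4: [175, 149, 239, 304, 331, 242]
t=5: [375, 379, 245, 104, 100, 234]
t=6: [197, 188, 237, 281, 290, 242]
t=7: [335, 341, 253, 149, 143, 231]
t=8: [120, 100, 234, 364, 384, 248]
t=9: [296, 305, 231, 190, 180, 253]
t=10: [103, 122, 236, 360, 342, 229]
t=11: [315, 312, 246, 144, 147, 219]
t=12: [107, 83, 225, 369, 395, 256]
t=13: [258, 282, 230, 214, 190, 242]
t=14: [178, 185, 236, 325, 318, 267]
t=15: [336, 363, 225, 86, 56, 194]
t=16: [176, 152, 227, 238, 261, 209]
t=17: [408, 393, 324, 234, 247, 315]
t=18: [172, 168, 153, 168, 167, 156]
t=19: [455, 453, 457, 457, 460, 457]
t=20: [405, 404, 407, 413, 414, 411]
t=21: [259, 255, 263, 274, 278, 270]
t=22: [176, 183, 168, 144, 137, 152]
t=23: [432, 431, 434, 432, 431, 434]
t=24: [336, 336, 337, 336, 336, 337]
t=25: [48, 48, 49, 48, 48, 49]
t=26: [144, 144, 145, 144, 144, 145]
t=27: [432, 432, 433, 432, 432, 433]
t=28: [336, 336, 337, 336, 336, 337]

Answer: a_2(683) = 433
Key observation: The state at step 24, [336, 336, 337, 336, 336, 337], reappears at step 28: the system is in a cycle of period 4 from step 24 on.  Therefore the state at step 683 equals the state at step 24 + ((683 - 24) mod 4) = 27, which is [432, 432, 433, 432, 432, 433].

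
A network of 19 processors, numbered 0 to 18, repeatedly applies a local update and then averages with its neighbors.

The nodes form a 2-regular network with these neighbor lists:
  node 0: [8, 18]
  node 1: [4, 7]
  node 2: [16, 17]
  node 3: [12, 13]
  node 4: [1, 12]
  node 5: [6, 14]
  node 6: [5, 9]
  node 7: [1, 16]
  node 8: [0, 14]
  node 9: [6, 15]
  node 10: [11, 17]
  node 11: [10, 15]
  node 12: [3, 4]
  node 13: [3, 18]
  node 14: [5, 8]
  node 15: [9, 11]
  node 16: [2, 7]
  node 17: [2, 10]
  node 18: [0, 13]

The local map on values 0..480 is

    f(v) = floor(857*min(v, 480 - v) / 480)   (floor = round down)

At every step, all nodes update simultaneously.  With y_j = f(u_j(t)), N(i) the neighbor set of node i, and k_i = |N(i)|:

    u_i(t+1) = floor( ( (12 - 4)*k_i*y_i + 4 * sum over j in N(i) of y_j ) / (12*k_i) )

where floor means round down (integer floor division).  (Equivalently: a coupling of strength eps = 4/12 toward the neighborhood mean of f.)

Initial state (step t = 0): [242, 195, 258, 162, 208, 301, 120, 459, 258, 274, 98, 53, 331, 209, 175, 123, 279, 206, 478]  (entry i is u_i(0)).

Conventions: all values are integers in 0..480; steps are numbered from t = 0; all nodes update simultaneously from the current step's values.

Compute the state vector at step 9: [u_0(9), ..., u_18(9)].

Answer: [343, 255, 263, 286, 263, 309, 292, 335, 322, 303, 384, 397, 291, 355, 352, 321, 302, 311, 374]

Derivation:
t=0: [242, 195, 258, 162, 208, 301, 120, 459, 258, 274, 98, 53, 331, 209, 175, 123, 279, 206, 478]
t=1: [349, 300, 384, 299, 349, 300, 257, 142, 386, 316, 192, 128, 287, 297, 327, 222, 310, 339, 134]
t=2: [223, 295, 206, 327, 266, 325, 367, 272, 195, 327, 307, 275, 322, 311, 263, 350, 272, 252, 252]
t=3: [391, 345, 374, 279, 356, 282, 225, 364, 362, 254, 334, 334, 297, 314, 362, 261, 370, 383, 387]
t=4: [168, 232, 187, 342, 241, 337, 393, 210, 201, 400, 245, 281, 313, 284, 233, 371, 196, 190, 186]
t=5: [314, 409, 336, 271, 402, 265, 169, 376, 357, 152, 395, 338, 310, 329, 379, 212, 350, 351, 329]
t=6: [278, 138, 248, 344, 164, 335, 309, 183, 225, 293, 181, 256, 287, 286, 220, 339, 228, 221, 273]
t=7: [368, 267, 409, 276, 293, 288, 301, 326, 392, 314, 347, 361, 318, 332, 371, 289, 394, 385, 363]
t=8: [193, 354, 137, 334, 333, 313, 319, 271, 170, 307, 221, 237, 308, 271, 212, 312, 168, 173, 215]
t=9: [343, 255, 263, 286, 263, 309, 292, 335, 322, 303, 384, 397, 291, 355, 352, 321, 302, 311, 374]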